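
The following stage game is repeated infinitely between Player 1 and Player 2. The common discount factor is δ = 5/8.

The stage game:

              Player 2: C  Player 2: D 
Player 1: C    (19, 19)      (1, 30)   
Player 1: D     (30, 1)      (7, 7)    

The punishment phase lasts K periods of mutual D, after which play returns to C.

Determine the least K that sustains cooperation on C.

2

IC: δ(1−δ^K)/(1−δ) ≥ (30−19)/(19−7) = 11/12.
With δ = 5/8: need 1 − δ^K ≥ 11/12·(1−5/8)/(5/8), i.e. δ^K ≤ 0.4500.
Since (5/8)^1 = 0.6250 and (5/8)^2 = 0.3906, the smallest such K is 2.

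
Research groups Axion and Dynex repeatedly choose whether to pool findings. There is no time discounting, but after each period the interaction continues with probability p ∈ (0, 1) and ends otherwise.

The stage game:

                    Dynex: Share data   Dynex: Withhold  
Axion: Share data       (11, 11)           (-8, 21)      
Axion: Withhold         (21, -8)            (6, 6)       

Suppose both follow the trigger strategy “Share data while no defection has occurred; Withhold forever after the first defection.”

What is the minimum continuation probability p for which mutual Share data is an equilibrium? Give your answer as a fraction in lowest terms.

2/3

With no time discounting, the continuation probability p plays the role of the discount factor.
Grim-trigger IC: 11/(1−p) ≥ 21 + 6p/(1−p) ⇒ p ≥ (21−11)/(21−6) = 2/3.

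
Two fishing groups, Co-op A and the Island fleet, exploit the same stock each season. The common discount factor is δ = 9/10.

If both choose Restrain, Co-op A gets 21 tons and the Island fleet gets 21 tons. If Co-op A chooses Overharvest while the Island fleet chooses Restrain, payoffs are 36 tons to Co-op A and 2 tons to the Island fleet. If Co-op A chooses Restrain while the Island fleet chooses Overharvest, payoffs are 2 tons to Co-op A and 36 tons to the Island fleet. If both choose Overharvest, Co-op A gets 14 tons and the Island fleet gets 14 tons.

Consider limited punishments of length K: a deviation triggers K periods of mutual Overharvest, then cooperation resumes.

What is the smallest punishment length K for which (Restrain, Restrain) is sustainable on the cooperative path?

3

Need Σ_{k=1}^{K} δ^k ≥ (36−21)/(21−14) = 2.1429 at δ = 9/10.
At K = 2 the sum is 1.7100 < 2.1429; at K = 3 it is 2.4390 ≥ 2.1429.
So the minimum punishment length is K = 3.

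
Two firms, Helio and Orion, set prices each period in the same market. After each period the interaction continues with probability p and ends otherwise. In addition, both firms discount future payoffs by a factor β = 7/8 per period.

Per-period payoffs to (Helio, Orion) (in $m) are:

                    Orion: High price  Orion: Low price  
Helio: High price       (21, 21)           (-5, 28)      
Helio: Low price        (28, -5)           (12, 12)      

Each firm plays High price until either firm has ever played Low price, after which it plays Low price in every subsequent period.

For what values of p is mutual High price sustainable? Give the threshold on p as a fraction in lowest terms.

1/2

With continuation probability p and discount β, the effective per-period discount factor is βp.
Grim-trigger IC: βp ≥ (28−21)/(28−12) = 7/16.
So p ≥ (7/16)/(7/8) = 1/2.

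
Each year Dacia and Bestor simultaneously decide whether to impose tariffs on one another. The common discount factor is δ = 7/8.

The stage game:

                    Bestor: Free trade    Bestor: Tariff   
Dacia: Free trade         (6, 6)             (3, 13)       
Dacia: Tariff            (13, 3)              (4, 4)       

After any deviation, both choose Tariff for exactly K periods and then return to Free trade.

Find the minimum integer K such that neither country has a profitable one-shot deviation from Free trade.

IC: δ(1−δ^K)/(1−δ) ≥ (13−6)/(6−4) = 7/2.
With δ = 7/8: need 1 − δ^K ≥ 7/2·(1−7/8)/(7/8), i.e. δ^K ≤ 0.5000.
Since (7/8)^5 = 0.5129 and (7/8)^6 = 0.4488, the smallest such K is 6.

6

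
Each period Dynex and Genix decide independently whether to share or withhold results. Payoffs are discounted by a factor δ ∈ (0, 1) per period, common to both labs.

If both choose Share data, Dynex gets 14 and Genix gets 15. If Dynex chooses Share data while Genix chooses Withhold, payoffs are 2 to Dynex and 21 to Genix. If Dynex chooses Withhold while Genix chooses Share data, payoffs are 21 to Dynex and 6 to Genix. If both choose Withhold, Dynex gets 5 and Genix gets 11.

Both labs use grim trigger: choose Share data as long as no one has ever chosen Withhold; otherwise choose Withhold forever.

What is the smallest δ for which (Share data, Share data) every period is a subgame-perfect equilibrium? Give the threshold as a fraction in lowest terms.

3/5

Dynex: cooperation gives 14 each period; deviation gives 21 once then 5 forever.
  14/(1−δ) ≥ 21 + 5δ/(1−δ) ⇒ δ ≥ 7/16.
Genix: cooperation gives 15 each period; deviation gives 21 once then 11 forever.
  δ ≥ 6/10 = 3/5.
Both must hold, so the binding constraint is Genix's: δ ≥ 3/5.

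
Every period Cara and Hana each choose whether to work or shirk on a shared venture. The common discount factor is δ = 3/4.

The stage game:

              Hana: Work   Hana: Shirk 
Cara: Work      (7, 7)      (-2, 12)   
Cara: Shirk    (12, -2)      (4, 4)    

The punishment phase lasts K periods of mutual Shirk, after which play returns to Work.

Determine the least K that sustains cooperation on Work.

IC: δ(1−δ^K)/(1−δ) ≥ (12−7)/(7−4) = 5/3.
With δ = 3/4: need 1 − δ^K ≥ 5/3·(1−3/4)/(3/4), i.e. δ^K ≤ 0.4444.
Since (3/4)^2 = 0.5625 and (3/4)^3 = 0.4219, the smallest such K is 3.

3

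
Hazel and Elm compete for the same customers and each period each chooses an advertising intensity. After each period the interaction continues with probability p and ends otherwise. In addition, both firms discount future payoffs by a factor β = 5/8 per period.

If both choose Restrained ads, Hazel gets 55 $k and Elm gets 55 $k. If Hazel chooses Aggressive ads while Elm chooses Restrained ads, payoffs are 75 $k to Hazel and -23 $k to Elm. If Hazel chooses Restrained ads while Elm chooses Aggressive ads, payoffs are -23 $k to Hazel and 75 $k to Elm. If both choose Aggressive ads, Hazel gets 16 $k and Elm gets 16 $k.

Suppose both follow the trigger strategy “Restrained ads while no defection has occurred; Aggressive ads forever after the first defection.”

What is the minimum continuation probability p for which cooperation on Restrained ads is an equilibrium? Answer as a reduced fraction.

32/59

With continuation probability p and discount β, the effective per-period discount factor is βp.
Grim-trigger IC: βp ≥ (75−55)/(75−16) = 20/59.
So p ≥ (20/59)/(5/8) = 32/59.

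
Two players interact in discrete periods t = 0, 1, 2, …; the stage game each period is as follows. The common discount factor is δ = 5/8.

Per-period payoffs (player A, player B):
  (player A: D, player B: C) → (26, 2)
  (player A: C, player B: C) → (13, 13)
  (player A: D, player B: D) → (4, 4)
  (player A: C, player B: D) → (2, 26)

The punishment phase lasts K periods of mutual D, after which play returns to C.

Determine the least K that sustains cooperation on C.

5

No profitable deviation requires (13−4)(δ+…+δ^K) ≥ 26−13, i.e. δ+…+δ^K ≥ 13/9 ≈ 1.4444.
With δ = 5/8, the partial sums are K=1: 0.6250, K=2: 1.0156, K=3: 1.2598, K=4: 1.4124, K=5: 1.5077.
K = 5 is the first length at which the sum reaches 1.4444.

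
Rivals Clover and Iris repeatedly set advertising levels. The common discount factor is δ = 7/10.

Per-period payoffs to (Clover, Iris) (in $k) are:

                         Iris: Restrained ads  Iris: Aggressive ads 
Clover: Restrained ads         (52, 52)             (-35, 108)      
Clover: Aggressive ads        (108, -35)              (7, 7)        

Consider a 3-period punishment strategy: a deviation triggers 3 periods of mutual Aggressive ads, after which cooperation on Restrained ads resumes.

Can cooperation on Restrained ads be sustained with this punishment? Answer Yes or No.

IC: δ+…+δ^3 ≥ (108−52)/(52−7) = 56/45.
At δ = 7/10: partial sum = 1.5330 ≥ 1.2444. Cooperation sustainable.

Yes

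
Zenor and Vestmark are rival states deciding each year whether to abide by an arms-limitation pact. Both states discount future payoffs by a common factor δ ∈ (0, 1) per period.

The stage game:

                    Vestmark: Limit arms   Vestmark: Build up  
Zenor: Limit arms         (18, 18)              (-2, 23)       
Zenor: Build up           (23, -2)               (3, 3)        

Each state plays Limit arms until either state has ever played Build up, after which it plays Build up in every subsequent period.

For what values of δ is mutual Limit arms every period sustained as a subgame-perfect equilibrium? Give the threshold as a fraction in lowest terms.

Cooperation forever yields 18 each period: 18/(1−δ).
Deviating yields 23 once, then 3 forever: 23 + 3δ/(1−δ).
No profitable deviation requires 18/(1−δ) ≥ 23 + 3δ/(1−δ).
Multiplying by (1−δ): 18 ≥ 23(1−δ) + 3δ = 23 − 20δ.
So 20δ ≥ 5, i.e. δ ≥ 5/20 = 1/4.

1/4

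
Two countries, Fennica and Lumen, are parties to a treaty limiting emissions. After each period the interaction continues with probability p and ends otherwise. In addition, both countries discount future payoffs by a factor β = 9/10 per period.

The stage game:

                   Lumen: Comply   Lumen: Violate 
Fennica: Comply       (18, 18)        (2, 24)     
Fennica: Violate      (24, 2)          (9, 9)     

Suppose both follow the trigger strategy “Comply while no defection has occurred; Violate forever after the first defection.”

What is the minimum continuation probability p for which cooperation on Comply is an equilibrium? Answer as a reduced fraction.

4/9

With continuation probability p and discount β, the effective per-period discount factor is βp.
Grim-trigger IC: βp ≥ (24−18)/(24−9) = 2/5.
So p ≥ (2/5)/(9/10) = 4/9.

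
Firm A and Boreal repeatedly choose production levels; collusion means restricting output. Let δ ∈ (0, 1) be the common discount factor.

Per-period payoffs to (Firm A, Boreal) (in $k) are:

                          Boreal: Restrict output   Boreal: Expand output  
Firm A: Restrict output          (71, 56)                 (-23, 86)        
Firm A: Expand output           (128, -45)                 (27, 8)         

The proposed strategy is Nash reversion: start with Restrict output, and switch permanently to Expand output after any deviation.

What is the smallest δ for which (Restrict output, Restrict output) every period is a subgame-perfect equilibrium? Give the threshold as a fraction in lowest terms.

57/101

Firm A's threshold: (128−71)/(128−27) = 57/101.
Boreal's threshold: (86−56)/(86−8) = 5/13.
57/101 > 5/13, so Firm A binds and δ* = 57/101.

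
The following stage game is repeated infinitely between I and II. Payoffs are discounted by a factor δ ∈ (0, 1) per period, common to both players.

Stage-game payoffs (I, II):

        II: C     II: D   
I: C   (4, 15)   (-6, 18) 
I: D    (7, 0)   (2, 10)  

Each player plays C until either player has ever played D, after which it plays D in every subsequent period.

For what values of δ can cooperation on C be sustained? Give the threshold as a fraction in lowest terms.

3/5

I: cooperation gives 4 each period; deviation gives 7 once then 2 forever.
  4/(1−δ) ≥ 7 + 2δ/(1−δ) ⇒ δ ≥ 3/5.
II: cooperation gives 15 each period; deviation gives 18 once then 10 forever.
  δ ≥ 3/8.
Both must hold, so the binding constraint is I's: δ ≥ 3/5.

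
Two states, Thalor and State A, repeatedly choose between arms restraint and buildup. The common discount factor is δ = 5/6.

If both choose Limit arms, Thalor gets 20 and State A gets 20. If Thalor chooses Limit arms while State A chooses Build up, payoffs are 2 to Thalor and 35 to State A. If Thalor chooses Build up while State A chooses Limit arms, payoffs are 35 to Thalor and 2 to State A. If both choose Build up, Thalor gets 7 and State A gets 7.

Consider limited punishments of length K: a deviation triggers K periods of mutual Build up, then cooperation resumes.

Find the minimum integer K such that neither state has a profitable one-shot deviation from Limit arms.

2

No profitable deviation requires (20−7)(δ+…+δ^K) ≥ 35−20, i.e. δ+…+δ^K ≥ 15/13 ≈ 1.1538.
With δ = 5/6, the partial sums are K=1: 0.8333, K=2: 1.5278.
K = 2 is the first length at which the sum reaches 1.1538.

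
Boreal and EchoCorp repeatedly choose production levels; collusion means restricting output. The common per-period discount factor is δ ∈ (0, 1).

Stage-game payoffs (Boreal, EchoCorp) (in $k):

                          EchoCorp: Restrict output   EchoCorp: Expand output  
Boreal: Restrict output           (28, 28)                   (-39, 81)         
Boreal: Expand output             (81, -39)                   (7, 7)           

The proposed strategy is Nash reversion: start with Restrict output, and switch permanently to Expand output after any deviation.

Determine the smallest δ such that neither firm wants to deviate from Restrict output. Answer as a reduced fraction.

Cooperation forever yields 28 each period: 28/(1−δ).
Deviating yields 81 once, then 7 forever: 81 + 7δ/(1−δ).
No profitable deviation requires 28/(1−δ) ≥ 81 + 7δ/(1−δ).
Multiplying by (1−δ): 28 ≥ 81(1−δ) + 7δ = 81 − 74δ.
So 74δ ≥ 53, i.e. δ ≥ 53/74.

53/74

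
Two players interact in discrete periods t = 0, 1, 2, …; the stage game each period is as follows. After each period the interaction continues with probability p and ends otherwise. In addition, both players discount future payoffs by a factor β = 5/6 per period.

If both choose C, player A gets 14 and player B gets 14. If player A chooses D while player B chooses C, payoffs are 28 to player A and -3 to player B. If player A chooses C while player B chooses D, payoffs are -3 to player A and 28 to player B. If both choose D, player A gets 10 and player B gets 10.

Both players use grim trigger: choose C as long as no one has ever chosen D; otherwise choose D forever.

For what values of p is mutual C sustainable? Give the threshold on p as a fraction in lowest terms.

With continuation probability p and discount β, the effective per-period discount factor is βp.
Grim-trigger IC: βp ≥ (28−14)/(28−10) = 7/9.
So p ≥ (7/9)/(5/6) = 14/15.

14/15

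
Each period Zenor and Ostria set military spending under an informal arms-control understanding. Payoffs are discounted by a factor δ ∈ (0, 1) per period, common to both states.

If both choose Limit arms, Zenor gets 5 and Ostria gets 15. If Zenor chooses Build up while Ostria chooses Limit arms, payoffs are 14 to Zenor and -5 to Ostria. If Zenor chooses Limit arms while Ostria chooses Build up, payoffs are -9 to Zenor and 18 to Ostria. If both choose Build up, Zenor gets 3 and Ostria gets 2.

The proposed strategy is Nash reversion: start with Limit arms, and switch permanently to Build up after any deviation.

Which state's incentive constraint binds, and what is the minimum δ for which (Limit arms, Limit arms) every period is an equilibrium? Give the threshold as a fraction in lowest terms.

Zenor's threshold: (14−5)/(14−3) = 9/11.
Ostria's threshold: (18−15)/(18−2) = 3/16.
9/11 > 3/16, so Zenor binds and δ* = 9/11.

Zenor; δ ≥ 9/11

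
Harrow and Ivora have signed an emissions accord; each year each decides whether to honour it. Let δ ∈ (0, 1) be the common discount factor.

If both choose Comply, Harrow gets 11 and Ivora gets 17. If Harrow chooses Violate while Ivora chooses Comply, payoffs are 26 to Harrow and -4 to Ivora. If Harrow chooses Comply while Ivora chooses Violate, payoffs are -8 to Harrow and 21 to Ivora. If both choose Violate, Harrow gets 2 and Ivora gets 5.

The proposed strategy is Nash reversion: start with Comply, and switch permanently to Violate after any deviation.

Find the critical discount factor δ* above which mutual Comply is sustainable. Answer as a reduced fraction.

5/8

For Harrow: deviation gain 26−11 = 15, per-period punishment loss 11−2 = 9. IC gives δ ≥ 15/24 = 5/8.
For Ivora: gain 4, loss 12 per period, so δ ≥ 4/16 = 1/4.
The tighter constraint is Harrow's, so cooperation needs δ ≥ 5/8.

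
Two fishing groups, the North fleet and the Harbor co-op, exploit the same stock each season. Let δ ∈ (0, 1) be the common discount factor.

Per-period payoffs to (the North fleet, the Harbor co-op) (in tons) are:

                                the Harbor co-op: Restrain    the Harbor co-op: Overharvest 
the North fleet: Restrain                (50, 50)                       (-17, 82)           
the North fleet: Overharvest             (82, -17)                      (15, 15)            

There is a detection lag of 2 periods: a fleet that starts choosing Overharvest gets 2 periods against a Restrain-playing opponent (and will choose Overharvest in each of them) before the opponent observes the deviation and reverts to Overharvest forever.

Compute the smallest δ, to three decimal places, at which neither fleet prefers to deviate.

Deviating for the 2 undetected periods gains 82−50 = 32 per period over cooperation, then loses 50−15 = 35 per period forever once punishment starts.
Gain: 32(1 + δ + … + δ^1); loss: 35·δ^2/(1−δ).
No profitable deviation ⇔ 32(1−δ^2) ≤ 35·δ^2, i.e. δ^2 ≥ 32/(32+35) = 32/67.
Hence δ ≥ (32/67)^(1/2) ≈ 0.691.

0.691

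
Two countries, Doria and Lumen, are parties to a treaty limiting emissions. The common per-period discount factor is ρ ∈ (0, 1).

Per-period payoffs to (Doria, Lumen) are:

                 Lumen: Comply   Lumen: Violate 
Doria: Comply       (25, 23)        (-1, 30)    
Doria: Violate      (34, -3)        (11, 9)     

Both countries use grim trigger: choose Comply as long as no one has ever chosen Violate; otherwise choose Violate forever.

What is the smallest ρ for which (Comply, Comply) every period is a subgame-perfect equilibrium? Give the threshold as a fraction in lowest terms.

Doria: cooperation gives 25 each period; deviation gives 34 once then 11 forever.
  25/(1−ρ) ≥ 34 + 11ρ/(1−ρ) ⇒ ρ ≥ 9/23.
Lumen: cooperation gives 23 each period; deviation gives 30 once then 9 forever.
  ρ ≥ 7/21 = 1/3.
Both must hold, so the binding constraint is Doria's: ρ ≥ 9/23.

9/23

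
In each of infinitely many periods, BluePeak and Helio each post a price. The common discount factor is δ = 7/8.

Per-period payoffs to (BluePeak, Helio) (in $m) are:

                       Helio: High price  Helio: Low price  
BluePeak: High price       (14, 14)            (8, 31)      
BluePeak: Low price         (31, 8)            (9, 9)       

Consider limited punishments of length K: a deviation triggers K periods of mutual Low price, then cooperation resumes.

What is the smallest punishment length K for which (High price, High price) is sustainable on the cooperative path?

Need Σ_{k=1}^{K} δ^k ≥ (31−14)/(14−9) = 3.4000 at δ = 7/8.
At K = 4 the sum is 2.8967 < 3.4000; at K = 5 it is 3.4096 ≥ 3.4000.
So the minimum punishment length is K = 5.

5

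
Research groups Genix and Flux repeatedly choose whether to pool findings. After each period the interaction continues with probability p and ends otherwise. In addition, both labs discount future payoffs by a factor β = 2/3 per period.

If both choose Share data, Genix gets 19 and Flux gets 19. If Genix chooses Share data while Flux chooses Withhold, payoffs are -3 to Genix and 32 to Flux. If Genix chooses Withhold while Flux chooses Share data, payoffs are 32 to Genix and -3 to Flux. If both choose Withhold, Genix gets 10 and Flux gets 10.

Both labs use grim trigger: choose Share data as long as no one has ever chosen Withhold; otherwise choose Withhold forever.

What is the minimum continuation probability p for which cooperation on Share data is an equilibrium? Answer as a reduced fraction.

39/44

Expected continuation weight on next period's payoff is β·p = 2/3·p, which plays the role of the discount factor.
Cooperation requires 2/3·p ≥ (32−19)/(32−10) = 13/22, hence p ≥ 39/44.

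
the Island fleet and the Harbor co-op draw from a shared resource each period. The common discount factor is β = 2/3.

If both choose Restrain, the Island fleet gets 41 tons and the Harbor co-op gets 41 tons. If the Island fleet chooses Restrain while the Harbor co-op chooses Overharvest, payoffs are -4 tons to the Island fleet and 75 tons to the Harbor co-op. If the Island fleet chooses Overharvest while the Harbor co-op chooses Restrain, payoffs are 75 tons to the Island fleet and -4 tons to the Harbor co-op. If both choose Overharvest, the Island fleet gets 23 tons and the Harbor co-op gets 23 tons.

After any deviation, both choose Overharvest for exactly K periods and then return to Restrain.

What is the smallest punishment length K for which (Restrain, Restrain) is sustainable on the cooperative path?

IC: β(1−β^K)/(1−β) ≥ (75−41)/(41−23) = 17/9.
With β = 2/3: need 1 − β^K ≥ 17/9·(1−2/3)/(2/3), i.e. β^K ≤ 0.0556.
Since (2/3)^7 = 0.0585 and (2/3)^8 = 0.0390, the smallest such K is 8.

8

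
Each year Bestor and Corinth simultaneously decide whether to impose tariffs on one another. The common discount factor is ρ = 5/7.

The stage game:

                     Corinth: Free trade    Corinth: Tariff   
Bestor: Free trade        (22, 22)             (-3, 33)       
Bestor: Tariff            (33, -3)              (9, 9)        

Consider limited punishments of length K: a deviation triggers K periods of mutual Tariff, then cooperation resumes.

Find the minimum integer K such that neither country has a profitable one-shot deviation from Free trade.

No profitable deviation requires (22−9)(ρ+…+ρ^K) ≥ 33−22, i.e. ρ+…+ρ^K ≥ 11/13 ≈ 0.8462.
With ρ = 5/7, the partial sums are K=1: 0.7143, K=2: 1.2245.
K = 2 is the first length at which the sum reaches 0.8462.

2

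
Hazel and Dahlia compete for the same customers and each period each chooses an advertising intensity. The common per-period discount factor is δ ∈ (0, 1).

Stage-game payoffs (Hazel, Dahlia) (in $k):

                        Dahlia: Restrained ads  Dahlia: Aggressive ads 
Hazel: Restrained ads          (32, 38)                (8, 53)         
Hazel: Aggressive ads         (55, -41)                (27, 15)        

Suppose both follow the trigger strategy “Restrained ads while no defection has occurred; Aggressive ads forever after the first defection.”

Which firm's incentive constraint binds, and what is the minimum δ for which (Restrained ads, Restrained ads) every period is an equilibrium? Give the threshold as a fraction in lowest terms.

Hazel; δ ≥ 23/28

Hazel: cooperation gives 32 each period; deviation gives 55 once then 27 forever.
  32/(1−δ) ≥ 55 + 27δ/(1−δ) ⇒ δ ≥ 23/28.
Dahlia: cooperation gives 38 each period; deviation gives 53 once then 15 forever.
  δ ≥ 15/38.
Both must hold, so the binding constraint is Hazel's: δ ≥ 23/28.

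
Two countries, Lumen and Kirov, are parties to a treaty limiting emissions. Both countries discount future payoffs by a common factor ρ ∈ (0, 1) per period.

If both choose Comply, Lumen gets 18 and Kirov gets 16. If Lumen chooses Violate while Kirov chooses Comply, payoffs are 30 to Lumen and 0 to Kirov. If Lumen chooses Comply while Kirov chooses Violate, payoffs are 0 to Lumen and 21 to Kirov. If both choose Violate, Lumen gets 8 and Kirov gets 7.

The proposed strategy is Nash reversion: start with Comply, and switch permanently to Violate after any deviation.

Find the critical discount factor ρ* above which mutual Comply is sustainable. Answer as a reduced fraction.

6/11

For Lumen: deviation gain 30−18 = 12, per-period punishment loss 18−8 = 10. IC gives ρ ≥ 12/22 = 6/11.
For Kirov: gain 5, loss 9 per period, so ρ ≥ 5/14.
The tighter constraint is Lumen's, so cooperation needs ρ ≥ 6/11.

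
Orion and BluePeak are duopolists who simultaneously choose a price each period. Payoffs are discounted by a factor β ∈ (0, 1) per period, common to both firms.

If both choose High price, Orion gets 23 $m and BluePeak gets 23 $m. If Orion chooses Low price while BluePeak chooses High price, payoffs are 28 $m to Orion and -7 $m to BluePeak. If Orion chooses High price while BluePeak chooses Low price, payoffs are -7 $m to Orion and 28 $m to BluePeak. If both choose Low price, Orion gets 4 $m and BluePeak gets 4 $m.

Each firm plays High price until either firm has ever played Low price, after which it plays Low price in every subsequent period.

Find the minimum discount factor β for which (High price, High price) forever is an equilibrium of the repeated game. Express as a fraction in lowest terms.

5/24

23/(1−β) ≥ 28 + 4β/(1−β)
23 ≥ 28 − 24β
β ≥ 5/24.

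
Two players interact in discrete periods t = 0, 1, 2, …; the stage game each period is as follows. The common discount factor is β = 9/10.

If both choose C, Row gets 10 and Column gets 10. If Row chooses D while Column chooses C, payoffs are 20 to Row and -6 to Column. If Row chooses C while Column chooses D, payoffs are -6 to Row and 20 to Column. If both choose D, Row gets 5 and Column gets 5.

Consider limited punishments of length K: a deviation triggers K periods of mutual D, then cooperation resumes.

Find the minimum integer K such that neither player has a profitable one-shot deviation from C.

3

No profitable deviation requires (10−5)(β+…+β^K) ≥ 20−10, i.e. β+…+β^K ≥ 2 ≈ 2.0000.
With β = 9/10, the partial sums are K=1: 0.9000, K=2: 1.7100, K=3: 2.4390.
K = 3 is the first length at which the sum reaches 2.0000.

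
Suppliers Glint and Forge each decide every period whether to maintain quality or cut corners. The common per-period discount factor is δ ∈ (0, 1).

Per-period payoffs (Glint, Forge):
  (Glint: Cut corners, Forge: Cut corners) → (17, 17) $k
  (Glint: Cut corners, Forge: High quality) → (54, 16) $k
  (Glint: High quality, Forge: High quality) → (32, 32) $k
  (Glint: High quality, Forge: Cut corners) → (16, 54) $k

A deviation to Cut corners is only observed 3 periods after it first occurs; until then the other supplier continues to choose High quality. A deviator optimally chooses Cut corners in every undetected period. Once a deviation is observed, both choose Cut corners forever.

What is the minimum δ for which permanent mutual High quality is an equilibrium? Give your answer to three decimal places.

0.841

A deviator earns 54 for 3 periods, then 17 forever; cooperating earns 32 forever. Multiplying the IC by (1−δ):
32 ≥ 54(1−δ^3) + 17δ^3, so 37·δ^3 ≥ 22 and δ^3 ≥ 22/37.
δ ≥ (22/37)^(1/3) ≈ 0.841.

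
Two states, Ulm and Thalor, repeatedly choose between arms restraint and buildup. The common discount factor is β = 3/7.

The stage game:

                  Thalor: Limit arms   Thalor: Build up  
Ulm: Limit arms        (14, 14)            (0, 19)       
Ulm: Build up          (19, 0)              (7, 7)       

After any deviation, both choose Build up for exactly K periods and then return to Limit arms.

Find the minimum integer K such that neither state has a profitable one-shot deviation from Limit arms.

4

Need Σ_{k=1}^{K} β^k ≥ (19−14)/(14−7) = 0.7143 at β = 3/7.
At K = 3 the sum is 0.6910 < 0.7143; at K = 4 it is 0.7247 ≥ 0.7143.
So the minimum punishment length is K = 4.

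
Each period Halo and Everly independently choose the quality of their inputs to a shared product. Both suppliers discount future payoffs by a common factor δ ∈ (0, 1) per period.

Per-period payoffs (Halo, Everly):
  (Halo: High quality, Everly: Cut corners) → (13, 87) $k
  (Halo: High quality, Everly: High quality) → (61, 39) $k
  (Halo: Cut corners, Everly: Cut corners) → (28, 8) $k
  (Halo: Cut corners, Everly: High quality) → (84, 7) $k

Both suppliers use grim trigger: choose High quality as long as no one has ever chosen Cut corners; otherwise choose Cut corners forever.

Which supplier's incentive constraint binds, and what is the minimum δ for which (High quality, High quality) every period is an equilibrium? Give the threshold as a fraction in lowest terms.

For Halo: deviation gain 84−61 = 23, per-period punishment loss 61−28 = 33. IC gives δ ≥ 23/56.
For Everly: gain 48, loss 31 per period, so δ ≥ 48/79.
The tighter constraint is Everly's, so cooperation needs δ ≥ 48/79.

Everly; δ ≥ 48/79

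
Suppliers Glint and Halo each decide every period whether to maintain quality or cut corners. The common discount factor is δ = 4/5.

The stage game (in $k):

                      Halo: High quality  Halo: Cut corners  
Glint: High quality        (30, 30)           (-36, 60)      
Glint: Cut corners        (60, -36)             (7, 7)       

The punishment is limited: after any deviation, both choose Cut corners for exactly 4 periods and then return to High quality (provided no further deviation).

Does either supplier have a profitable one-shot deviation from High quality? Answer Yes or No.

IC: δ+…+δ^4 ≥ (60−30)/(30−7) = 30/23.
At δ = 4/5: partial sum = 2.3616 ≥ 1.3043. Cooperation sustainable.

No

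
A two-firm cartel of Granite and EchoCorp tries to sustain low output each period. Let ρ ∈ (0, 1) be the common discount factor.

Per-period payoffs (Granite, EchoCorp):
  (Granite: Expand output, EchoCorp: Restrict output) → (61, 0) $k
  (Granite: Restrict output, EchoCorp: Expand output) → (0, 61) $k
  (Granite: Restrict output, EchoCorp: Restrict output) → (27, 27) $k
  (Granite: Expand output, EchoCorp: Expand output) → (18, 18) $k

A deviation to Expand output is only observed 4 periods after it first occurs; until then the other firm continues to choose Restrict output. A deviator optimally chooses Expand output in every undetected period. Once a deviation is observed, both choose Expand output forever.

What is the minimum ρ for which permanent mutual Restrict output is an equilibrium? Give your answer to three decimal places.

0.943

Deviating for the 4 undetected periods gains 61−27 = 34 per period over cooperation, then loses 27−18 = 9 per period forever once punishment starts.
Gain: 34(1 + ρ + … + ρ^3); loss: 9·ρ^4/(1−ρ).
No profitable deviation ⇔ 34(1−ρ^4) ≤ 9·ρ^4, i.e. ρ^4 ≥ 34/(34+9) = 34/43.
Hence ρ ≥ (34/43)^(1/4) ≈ 0.943.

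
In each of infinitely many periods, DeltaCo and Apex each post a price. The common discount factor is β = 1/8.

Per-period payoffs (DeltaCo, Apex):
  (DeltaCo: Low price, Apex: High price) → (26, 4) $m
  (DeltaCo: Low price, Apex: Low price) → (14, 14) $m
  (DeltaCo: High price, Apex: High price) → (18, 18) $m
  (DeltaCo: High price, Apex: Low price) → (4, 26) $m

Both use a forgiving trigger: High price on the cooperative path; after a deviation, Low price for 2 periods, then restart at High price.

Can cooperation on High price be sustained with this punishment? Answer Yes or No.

No

Comparing payoff streams over the 3 periods until play realigns: cooperate → 18(1+β+…+β^2); deviate → 26 + 14(β+…+β^2).
Cooperation is sustained iff (18−14)(β+…+β^2) ≥ 26−18.
β+…+β^2 = 1/8·(1−(1/8)^2)/(1−1/8) = 0.1406, and (26−18)/(18−14) = 2.0000.
0.1406 < 2.0000, so cooperation is not sustainable.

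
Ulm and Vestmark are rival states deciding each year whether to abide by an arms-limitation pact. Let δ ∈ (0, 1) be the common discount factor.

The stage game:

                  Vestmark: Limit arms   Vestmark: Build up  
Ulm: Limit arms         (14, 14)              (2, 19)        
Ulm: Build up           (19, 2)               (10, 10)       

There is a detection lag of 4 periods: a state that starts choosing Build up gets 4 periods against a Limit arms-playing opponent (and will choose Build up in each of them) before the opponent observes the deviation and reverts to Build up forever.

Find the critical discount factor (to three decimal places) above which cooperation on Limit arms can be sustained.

Deviating for the 4 undetected periods gains 19−14 = 5 per period over cooperation, then loses 14−10 = 4 per period forever once punishment starts.
Gain: 5(1 + δ + … + δ^3); loss: 4·δ^4/(1−δ).
No profitable deviation ⇔ 5(1−δ^4) ≤ 4·δ^4, i.e. δ^4 ≥ 5/(5+4) = 5/9.
Hence δ ≥ (5/9)^(1/4) ≈ 0.863.

0.863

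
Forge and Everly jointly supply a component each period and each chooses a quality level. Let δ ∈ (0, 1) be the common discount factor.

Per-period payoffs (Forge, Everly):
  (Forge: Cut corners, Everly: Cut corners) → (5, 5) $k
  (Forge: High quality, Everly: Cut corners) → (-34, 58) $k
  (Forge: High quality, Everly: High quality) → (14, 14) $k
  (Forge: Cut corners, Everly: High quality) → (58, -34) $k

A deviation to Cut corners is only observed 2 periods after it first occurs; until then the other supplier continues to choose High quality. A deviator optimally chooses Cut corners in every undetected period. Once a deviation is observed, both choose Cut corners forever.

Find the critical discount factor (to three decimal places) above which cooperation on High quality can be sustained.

A deviator earns 58 for 2 periods, then 5 forever; cooperating earns 14 forever. Multiplying the IC by (1−δ):
14 ≥ 58(1−δ^2) + 5δ^2, so 53·δ^2 ≥ 44 and δ^2 ≥ 44/53.
δ ≥ (44/53)^(1/2) ≈ 0.911.

0.911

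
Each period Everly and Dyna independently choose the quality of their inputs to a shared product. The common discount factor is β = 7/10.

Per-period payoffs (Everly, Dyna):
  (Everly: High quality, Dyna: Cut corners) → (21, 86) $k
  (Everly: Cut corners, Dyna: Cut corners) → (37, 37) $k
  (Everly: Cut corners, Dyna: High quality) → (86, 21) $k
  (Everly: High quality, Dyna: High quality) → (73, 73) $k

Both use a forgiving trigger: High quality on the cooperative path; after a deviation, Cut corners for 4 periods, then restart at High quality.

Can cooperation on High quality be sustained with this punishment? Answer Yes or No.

Comparing payoff streams over the 5 periods until play realigns: cooperate → 73(1+β+…+β^4); deviate → 86 + 37(β+…+β^4).
Cooperation is sustained iff (73−37)(β+…+β^4) ≥ 86−73.
β+…+β^4 = 7/10·(1−(7/10)^4)/(1−7/10) = 1.7731, and (86−73)/(73−37) = 0.3611.
1.7731 ≥ 0.3611, so cooperation is sustainable.

Yes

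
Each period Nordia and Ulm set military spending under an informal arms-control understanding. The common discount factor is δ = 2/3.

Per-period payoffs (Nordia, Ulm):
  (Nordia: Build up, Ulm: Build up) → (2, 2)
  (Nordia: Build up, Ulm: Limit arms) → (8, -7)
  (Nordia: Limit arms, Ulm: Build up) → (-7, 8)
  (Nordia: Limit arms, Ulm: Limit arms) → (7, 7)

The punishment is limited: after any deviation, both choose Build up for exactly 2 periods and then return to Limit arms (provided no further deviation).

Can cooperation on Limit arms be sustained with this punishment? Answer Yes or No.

Yes

A one-shot deviation gives 8 now, then 2 for 2 periods, then back to 7.
Gain from deviating: (8−7) today; loss: (7−2) in each of the next 2 periods.
No-deviation condition: (7−2)(δ+…+δ^2) ≥ 8−7, i.e. δ+…+δ^2 ≥ 1/5.
At δ = 2/3: δ+…+δ^2 = 1.1111 ≥ 0.2000.
So cooperation is sustainable.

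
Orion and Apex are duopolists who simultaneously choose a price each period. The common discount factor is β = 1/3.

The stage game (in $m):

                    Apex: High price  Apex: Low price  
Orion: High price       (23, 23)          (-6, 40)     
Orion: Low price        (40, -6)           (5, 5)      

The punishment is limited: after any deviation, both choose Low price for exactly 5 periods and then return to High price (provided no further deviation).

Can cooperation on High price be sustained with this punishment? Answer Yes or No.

IC: β+…+β^5 ≥ (40−23)/(23−5) = 17/18.
At β = 1/3: partial sum = 0.4979 < 0.9444. Cooperation not sustainable.

No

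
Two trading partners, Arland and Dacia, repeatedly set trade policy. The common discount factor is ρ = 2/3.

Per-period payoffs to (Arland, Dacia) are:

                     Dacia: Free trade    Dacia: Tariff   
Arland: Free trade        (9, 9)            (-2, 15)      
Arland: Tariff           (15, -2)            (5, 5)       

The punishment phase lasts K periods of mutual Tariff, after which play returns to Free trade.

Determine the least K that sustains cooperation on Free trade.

4

Need Σ_{k=1}^{K} ρ^k ≥ (15−9)/(9−5) = 1.5000 at ρ = 2/3.
At K = 3 the sum is 1.4074 < 1.5000; at K = 4 it is 1.6049 ≥ 1.5000.
So the minimum punishment length is K = 4.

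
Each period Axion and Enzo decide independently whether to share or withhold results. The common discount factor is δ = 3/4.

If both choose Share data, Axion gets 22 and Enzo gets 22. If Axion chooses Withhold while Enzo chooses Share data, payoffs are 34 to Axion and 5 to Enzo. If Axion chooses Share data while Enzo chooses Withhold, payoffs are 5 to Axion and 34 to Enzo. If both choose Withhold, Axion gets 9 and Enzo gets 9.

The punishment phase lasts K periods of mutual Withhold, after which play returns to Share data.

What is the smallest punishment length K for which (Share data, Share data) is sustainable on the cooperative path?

IC: δ(1−δ^K)/(1−δ) ≥ (34−22)/(22−9) = 12/13.
With δ = 3/4: need 1 − δ^K ≥ 12/13·(1−3/4)/(3/4), i.e. δ^K ≤ 0.6923.
Since (3/4)^1 = 0.7500 and (3/4)^2 = 0.5625, the smallest such K is 2.

2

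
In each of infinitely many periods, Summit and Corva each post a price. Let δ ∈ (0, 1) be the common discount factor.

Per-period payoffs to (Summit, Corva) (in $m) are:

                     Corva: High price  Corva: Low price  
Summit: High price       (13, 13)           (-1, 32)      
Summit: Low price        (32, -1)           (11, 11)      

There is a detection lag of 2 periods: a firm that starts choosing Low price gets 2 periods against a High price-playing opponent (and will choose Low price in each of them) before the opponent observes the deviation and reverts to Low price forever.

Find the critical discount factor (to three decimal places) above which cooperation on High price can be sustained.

0.951

A deviator earns 32 for 2 periods, then 11 forever; cooperating earns 13 forever. Multiplying the IC by (1−δ):
13 ≥ 32(1−δ^2) + 11δ^2, so 21·δ^2 ≥ 19 and δ^2 ≥ 19/21.
δ ≥ (19/21)^(1/2) ≈ 0.951.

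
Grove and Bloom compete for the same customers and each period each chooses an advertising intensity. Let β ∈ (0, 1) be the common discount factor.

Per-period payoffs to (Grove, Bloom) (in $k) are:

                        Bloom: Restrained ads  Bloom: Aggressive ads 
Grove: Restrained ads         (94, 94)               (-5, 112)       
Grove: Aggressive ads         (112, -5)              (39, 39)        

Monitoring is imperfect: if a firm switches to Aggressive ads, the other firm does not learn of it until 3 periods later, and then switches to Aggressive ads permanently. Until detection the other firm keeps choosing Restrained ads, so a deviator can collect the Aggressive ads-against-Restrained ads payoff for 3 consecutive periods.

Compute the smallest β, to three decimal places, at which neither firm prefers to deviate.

0.627

A deviator earns 112 for 3 periods, then 39 forever; cooperating earns 94 forever. Multiplying the IC by (1−β):
94 ≥ 112(1−β^3) + 39β^3, so 73·β^3 ≥ 18 and β^3 ≥ 18/73.
β ≥ (18/73)^(1/3) ≈ 0.627.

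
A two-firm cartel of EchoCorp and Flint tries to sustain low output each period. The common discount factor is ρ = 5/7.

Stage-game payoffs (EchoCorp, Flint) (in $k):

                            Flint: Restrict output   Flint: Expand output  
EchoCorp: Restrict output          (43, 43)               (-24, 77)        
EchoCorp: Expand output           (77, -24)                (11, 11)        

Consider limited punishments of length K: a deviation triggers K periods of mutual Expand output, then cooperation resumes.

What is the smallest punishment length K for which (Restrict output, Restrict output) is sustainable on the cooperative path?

2

IC: ρ(1−ρ^K)/(1−ρ) ≥ (77−43)/(43−11) = 17/16.
With ρ = 5/7: need 1 − ρ^K ≥ 17/16·(1−5/7)/(5/7), i.e. ρ^K ≤ 0.5750.
Since (5/7)^1 = 0.7143 and (5/7)^2 = 0.5102, the smallest such K is 2.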